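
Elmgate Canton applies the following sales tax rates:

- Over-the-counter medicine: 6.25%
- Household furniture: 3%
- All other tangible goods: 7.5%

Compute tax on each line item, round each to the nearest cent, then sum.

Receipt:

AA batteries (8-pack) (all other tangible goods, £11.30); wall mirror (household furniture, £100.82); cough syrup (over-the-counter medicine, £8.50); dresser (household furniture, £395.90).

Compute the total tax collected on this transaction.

£16.28

AA batteries (8-pack) £11.30: all other tangible goods → 7.5% → £0.85
Wall mirror £100.82: household furniture → 3% → £3.02
Cough syrup £8.50: over-the-counter medicine → 6.25% → £0.53
Dresser £395.90: household furniture → 3% → £11.88
Total tax = £0.85 + £3.02 + £0.53 + £11.88 = £16.28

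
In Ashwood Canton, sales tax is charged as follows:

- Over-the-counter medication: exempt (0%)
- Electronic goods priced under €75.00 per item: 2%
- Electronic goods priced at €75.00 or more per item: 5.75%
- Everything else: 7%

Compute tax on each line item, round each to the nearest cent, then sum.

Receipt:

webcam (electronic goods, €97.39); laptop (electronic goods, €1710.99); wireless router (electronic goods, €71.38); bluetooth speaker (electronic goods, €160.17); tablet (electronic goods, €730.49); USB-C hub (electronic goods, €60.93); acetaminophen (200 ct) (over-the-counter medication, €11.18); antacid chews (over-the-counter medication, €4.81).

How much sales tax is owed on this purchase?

Webcam €97.39: electronic goods, €75.00 or more → 5.75% → €5.60
Laptop €1710.99: electronic goods, €75.00 or more → 5.75% → €98.38
Wireless router €71.38: electronic goods, under €75.00 → 2% → €1.43
Bluetooth speaker €160.17: electronic goods, €75.00 or more → 5.75% → €9.21
Tablet €730.49: electronic goods, €75.00 or more → 5.75% → €42.00
USB-C hub €60.93: electronic goods, under €75.00 → 2% → €1.22
Acetaminophen (200 ct) €11.18: over-the-counter medication → 0% → €0.00
Antacid chews €4.81: over-the-counter medication → 0% → €0.00
Total tax = €5.60 + €98.38 + €1.43 + €9.21 + €42.00 + €1.22 = €157.84

€157.84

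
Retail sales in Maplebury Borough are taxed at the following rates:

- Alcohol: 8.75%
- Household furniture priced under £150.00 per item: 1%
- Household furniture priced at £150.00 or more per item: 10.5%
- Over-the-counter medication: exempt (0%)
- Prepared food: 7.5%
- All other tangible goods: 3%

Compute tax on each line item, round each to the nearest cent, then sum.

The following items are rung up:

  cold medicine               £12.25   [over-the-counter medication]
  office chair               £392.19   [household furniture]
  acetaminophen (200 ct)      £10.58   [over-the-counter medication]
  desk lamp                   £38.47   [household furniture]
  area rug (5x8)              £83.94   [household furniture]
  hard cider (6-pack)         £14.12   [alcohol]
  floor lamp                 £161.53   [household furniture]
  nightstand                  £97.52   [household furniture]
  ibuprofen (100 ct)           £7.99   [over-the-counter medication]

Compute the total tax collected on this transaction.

£61.58

Cold medicine £12.25: over-the-counter medication → 0% → £0.00
Office chair £392.19: household furniture, £150.00 or more → 10.5% → £41.18
Acetaminophen (200 ct) £10.58: over-the-counter medication → 0% → £0.00
Desk lamp £38.47: household furniture, under £150.00 → 1% → £0.38
Area rug (5x8) £83.94: household furniture, under £150.00 → 1% → £0.84
Hard cider (6-pack) £14.12: alcohol → 8.75% → £1.24
Floor lamp £161.53: household furniture, £150.00 or more → 10.5% → £16.96
Nightstand £97.52: household furniture, under £150.00 → 1% → £0.98
Ibuprofen (100 ct) £7.99: over-the-counter medication → 0% → £0.00
Total tax = £41.18 + £0.38 + £0.84 + £1.24 + £16.96 + £0.98 = £61.58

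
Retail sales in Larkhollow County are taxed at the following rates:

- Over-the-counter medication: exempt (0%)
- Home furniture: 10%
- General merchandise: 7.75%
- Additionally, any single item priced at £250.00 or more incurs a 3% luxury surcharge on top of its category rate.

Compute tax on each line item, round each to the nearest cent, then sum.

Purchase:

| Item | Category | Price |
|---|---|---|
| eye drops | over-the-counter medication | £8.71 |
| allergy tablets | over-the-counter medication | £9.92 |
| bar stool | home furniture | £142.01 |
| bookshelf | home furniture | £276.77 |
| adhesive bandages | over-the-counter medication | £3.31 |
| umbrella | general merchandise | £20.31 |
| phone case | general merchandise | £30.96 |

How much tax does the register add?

Eye drops £8.71: over-the-counter medication → 0% → £0.00
Allergy tablets £9.92: over-the-counter medication → 0% → £0.00
Bar stool £142.01: home furniture → 10% → £14.20
Bookshelf £276.77: home furniture → 10% + 3% surcharge = 13% → £35.98
Adhesive bandages £3.31: over-the-counter medication → 0% → £0.00
Umbrella £20.31: general merchandise → 7.75% → £1.57
Phone case £30.96: general merchandise → 7.75% → £2.40
Total tax = £14.20 + £35.98 + £1.57 + £2.40 = £54.15

£54.15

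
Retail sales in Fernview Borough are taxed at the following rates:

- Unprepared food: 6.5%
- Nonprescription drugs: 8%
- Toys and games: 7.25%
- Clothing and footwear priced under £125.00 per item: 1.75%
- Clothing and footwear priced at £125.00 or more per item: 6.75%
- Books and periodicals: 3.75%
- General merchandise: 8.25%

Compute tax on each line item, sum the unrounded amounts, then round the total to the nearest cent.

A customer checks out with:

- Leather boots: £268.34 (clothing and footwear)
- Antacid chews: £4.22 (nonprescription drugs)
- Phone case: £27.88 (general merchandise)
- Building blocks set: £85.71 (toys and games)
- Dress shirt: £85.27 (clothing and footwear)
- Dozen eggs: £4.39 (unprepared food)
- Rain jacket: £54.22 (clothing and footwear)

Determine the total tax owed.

Leather boots £268.34: clothing and footwear, £125.00 or more → 6.75% → £18.11295
Antacid chews £4.22: nonprescription drugs → 8% → £0.3376
Phone case £27.88: general merchandise → 8.25% → £2.3001
Building blocks set £85.71: toys and games → 7.25% → £6.213975
Dress shirt £85.27: clothing and footwear, under £125.00 → 1.75% → £1.492225
Dozen eggs £4.39: unprepared food → 6.5% → £0.28535
Rain jacket £54.22: clothing and footwear, under £125.00 → 1.75% → £0.94885
Unrounded tax sum = £29.69105 → £29.69

£29.69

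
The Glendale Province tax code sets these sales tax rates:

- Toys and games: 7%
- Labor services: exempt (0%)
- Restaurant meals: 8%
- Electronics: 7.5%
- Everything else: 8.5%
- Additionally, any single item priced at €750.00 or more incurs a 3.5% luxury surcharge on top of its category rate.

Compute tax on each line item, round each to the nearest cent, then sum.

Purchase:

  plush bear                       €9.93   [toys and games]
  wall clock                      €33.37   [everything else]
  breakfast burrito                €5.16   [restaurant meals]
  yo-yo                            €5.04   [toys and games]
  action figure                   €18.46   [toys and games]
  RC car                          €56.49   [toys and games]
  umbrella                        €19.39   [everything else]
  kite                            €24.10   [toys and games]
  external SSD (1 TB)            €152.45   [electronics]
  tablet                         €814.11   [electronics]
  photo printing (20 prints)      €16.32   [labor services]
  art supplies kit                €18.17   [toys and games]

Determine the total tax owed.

Plush bear €9.93: toys and games → 7% → €0.70
Wall clock €33.37: everything else → 8.5% → €2.84
Breakfast burrito €5.16: restaurant meals → 8% → €0.41
Yo-yo €5.04: toys and games → 7% → €0.35
Action figure €18.46: toys and games → 7% → €1.29
RC car €56.49: toys and games → 7% → €3.95
Umbrella €19.39: everything else → 8.5% → €1.65
Kite €24.10: toys and games → 7% → €1.69
External SSD (1 TB) €152.45: electronics → 7.5% → €11.43
Tablet €814.11: electronics → 7.5% + 3.5% surcharge = 11% → €89.55
Photo printing (20 prints) €16.32: labor services → 0% → €0.00
Art supplies kit €18.17: toys and games → 7% → €1.27
Total tax = €0.70 + €2.84 + €0.41 + €0.35 + €1.29 + €3.95 + €1.65 + €1.69 + €11.43 + €89.55 + €1.27 = €115.13

€115.13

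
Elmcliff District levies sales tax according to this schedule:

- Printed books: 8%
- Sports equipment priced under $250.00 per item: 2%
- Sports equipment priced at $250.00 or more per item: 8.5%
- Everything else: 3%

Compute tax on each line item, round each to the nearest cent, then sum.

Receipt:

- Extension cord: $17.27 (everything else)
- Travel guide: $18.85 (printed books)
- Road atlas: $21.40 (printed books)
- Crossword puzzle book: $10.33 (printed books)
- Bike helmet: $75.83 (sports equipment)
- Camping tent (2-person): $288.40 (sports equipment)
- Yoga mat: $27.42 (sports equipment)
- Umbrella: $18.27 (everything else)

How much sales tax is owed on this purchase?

Extension cord $17.27: everything else → 3% → $0.52
Travel guide $18.85: printed books → 8% → $1.51
Road atlas $21.40: printed books → 8% → $1.71
Crossword puzzle book $10.33: printed books → 8% → $0.83
Bike helmet $75.83: sports equipment, under $250.00 → 2% → $1.52
Camping tent (2-person) $288.40: sports equipment, $250.00 or more → 8.5% → $24.51
Yoga mat $27.42: sports equipment, under $250.00 → 2% → $0.55
Umbrella $18.27: everything else → 3% → $0.55
Total tax = $0.52 + $1.51 + $1.71 + $0.83 + $1.52 + $24.51 + $0.55 + $0.55 = $31.70

$31.70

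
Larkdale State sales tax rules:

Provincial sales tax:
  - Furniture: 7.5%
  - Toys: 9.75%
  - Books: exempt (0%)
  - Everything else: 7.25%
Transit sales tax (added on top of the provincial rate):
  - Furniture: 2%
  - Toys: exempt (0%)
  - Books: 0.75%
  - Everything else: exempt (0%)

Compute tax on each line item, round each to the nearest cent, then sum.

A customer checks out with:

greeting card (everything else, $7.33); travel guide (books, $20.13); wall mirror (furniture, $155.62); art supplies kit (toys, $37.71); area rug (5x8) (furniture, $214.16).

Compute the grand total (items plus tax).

$474.44

Greeting card $7.33: everything else → 7.25% + 0% transit = 7.25% → $0.53
Travel guide $20.13: books → 0% + 0.75% transit = 0.75% → $0.15
Wall mirror $155.62: furniture → 7.5% + 2% transit = 9.5% → $14.78
Art supplies kit $37.71: toys → 9.75% + 0% transit = 9.75% → $3.68
Area rug (5x8) $214.16: furniture → 7.5% + 2% transit = 9.5% → $20.35
Subtotal = $434.95; tax = $39.49; total due = $474.44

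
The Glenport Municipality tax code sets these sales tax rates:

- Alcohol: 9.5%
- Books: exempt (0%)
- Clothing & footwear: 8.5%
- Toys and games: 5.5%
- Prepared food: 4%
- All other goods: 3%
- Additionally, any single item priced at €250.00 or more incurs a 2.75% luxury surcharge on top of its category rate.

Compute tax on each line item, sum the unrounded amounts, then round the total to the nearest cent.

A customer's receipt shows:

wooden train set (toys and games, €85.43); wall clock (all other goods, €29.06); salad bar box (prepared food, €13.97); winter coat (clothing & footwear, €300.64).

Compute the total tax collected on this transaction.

€39.95

Wooden train set €85.43: toys and games → 5.5% → €4.69865
Wall clock €29.06: all other goods → 3% → €0.8718
Salad bar box €13.97: prepared food → 4% → €0.5588
Winter coat €300.64: clothing & footwear → 8.5% + 2.75% surcharge = 11.25% → €33.822
Unrounded tax sum = €39.95125 → €39.95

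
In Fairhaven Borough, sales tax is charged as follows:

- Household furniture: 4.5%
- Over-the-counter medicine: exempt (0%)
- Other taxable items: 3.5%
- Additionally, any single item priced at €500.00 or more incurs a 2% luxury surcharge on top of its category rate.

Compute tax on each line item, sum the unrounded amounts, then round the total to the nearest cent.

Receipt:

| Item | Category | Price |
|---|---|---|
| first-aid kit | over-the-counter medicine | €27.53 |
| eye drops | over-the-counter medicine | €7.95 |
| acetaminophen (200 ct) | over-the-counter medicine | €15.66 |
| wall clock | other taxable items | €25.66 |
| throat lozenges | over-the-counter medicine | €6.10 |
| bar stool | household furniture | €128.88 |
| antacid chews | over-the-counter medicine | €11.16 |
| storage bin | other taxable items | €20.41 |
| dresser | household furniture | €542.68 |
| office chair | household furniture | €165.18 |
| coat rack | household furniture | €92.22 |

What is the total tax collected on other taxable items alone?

Wall clock €25.66: other taxable items → 3.5% → €0.8981
Storage bin €20.41: other taxable items → 3.5% → €0.71435
Tax on other taxable items: unrounded sum = €1.61245 → €1.61

€1.61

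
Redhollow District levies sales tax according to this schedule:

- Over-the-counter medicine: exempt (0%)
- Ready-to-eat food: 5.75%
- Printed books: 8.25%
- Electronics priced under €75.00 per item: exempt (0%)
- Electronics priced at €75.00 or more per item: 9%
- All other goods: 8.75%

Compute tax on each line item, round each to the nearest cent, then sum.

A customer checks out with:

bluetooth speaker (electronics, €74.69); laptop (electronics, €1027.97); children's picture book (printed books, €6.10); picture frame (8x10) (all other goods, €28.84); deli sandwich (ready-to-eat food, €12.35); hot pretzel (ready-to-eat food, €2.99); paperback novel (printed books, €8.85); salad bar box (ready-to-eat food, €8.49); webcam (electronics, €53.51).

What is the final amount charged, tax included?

€1321.43

Bluetooth speaker €74.69: electronics, under €75.00 → 0% → €0.00
Laptop €1027.97: electronics, €75.00 or more → 9% → €92.52
Children's picture book €6.10: printed books → 8.25% → €0.50
Picture frame (8x10) €28.84: all other goods → 8.75% → €2.52
Deli sandwich €12.35: ready-to-eat food → 5.75% → €0.71
Hot pretzel €2.99: ready-to-eat food → 5.75% → €0.17
Paperback novel €8.85: printed books → 8.25% → €0.73
Salad bar box €8.49: ready-to-eat food → 5.75% → €0.49
Webcam €53.51: electronics, under €75.00 → 0% → €0.00
Subtotal = €1223.79; tax = €97.64; total due = €1321.43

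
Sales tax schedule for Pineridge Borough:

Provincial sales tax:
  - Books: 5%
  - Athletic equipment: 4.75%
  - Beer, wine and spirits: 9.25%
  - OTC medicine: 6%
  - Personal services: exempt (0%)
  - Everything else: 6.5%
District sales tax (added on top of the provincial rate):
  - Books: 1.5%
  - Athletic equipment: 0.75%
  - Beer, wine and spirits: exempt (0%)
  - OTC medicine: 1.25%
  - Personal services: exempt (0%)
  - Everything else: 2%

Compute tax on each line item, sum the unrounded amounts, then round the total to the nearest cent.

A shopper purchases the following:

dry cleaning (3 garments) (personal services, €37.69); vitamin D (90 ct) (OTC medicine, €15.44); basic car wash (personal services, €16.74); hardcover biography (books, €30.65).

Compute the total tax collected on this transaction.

Dry cleaning (3 garments) €37.69: personal services → 0% + 0% district = 0% → €0.00
Vitamin D (90 ct) €15.44: OTC medicine → 6% + 1.25% district = 7.25% → €1.1194
Basic car wash €16.74: personal services → 0% + 0% district = 0% → €0.00
Hardcover biography €30.65: books → 5% + 1.5% district = 6.5% → €1.99225
Unrounded tax sum = €3.11165 → €3.11

€3.11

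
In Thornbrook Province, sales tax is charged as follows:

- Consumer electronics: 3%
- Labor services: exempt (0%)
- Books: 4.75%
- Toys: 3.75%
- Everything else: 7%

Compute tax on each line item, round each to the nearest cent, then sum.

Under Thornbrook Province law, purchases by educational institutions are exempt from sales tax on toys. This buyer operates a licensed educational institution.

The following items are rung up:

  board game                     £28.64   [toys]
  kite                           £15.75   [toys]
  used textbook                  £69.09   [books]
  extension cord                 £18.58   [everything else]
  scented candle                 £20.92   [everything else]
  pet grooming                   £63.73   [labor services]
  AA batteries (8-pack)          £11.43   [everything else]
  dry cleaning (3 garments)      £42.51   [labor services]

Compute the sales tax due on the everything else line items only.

£3.56

Extension cord £18.58: everything else → 7% → £1.30
Scented candle £20.92: everything else → 7% → £1.46
AA batteries (8-pack) £11.43: everything else → 7% → £0.80
Tax on everything else = £1.30 + £1.46 + £0.80 = £3.56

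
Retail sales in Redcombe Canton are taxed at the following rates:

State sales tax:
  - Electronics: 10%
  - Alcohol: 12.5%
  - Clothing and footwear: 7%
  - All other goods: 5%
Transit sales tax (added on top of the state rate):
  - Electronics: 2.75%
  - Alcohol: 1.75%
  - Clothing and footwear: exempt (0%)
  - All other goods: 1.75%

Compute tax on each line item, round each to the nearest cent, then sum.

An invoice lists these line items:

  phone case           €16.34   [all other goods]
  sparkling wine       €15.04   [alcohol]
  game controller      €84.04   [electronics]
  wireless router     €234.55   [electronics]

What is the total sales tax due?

€43.87

Phone case €16.34: all other goods → 5% + 1.75% transit = 6.75% → €1.10
Sparkling wine €15.04: alcohol → 12.5% + 1.75% transit = 14.25% → €2.14
Game controller €84.04: electronics → 10% + 2.75% transit = 12.75% → €10.72
Wireless router €234.55: electronics → 10% + 2.75% transit = 12.75% → €29.91
Total tax = €1.10 + €2.14 + €10.72 + €29.91 = €43.87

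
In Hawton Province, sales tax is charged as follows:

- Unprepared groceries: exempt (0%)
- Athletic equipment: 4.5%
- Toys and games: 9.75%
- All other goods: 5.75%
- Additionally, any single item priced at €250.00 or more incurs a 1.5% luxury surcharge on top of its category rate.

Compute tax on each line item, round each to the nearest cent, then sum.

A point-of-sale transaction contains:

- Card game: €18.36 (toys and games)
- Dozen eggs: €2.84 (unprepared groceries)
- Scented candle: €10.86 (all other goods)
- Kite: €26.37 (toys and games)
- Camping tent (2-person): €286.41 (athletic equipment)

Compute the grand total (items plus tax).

Card game €18.36: toys and games → 9.75% → €1.79
Dozen eggs €2.84: unprepared groceries → 0% → €0.00
Scented candle €10.86: all other goods → 5.75% → €0.62
Kite €26.37: toys and games → 9.75% → €2.57
Camping tent (2-person) €286.41: athletic equipment → 4.5% + 1.5% surcharge = 6% → €17.18
Subtotal = €344.84; tax = €22.16; total due = €367.00

€367.00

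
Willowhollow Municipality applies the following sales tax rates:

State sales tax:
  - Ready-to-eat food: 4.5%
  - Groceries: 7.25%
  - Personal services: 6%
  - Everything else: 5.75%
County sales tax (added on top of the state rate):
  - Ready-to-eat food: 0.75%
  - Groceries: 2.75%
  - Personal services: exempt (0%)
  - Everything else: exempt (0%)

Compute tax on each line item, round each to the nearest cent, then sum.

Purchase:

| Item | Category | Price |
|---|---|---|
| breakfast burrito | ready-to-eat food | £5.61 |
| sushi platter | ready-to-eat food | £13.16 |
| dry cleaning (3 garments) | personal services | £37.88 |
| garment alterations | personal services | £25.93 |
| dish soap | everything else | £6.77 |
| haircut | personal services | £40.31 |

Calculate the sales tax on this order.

Breakfast burrito £5.61: ready-to-eat food → 4.5% + 0.75% county = 5.25% → £0.29
Sushi platter £13.16: ready-to-eat food → 4.5% + 0.75% county = 5.25% → £0.69
Dry cleaning (3 garments) £37.88: personal services → 6% + 0% county = 6% → £2.27
Garment alterations £25.93: personal services → 6% + 0% county = 6% → £1.56
Dish soap £6.77: everything else → 5.75% + 0% county = 5.75% → £0.39
Haircut £40.31: personal services → 6% + 0% county = 6% → £2.42
Total tax = £0.29 + £0.69 + £2.27 + £1.56 + £0.39 + £2.42 = £7.62

£7.62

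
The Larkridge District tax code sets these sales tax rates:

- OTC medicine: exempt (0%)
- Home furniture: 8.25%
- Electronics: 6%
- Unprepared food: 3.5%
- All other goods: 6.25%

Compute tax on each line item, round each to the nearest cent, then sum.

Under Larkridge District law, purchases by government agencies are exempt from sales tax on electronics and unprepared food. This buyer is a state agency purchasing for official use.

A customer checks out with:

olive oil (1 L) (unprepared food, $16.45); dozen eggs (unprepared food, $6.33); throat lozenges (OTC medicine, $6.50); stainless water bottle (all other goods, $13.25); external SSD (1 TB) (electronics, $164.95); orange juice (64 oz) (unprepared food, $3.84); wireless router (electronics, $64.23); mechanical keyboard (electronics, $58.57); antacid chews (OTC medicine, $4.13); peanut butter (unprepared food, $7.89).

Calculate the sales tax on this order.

Olive oil (1 L) $16.45: unprepared food, buyer-exempt → 0% → $0.00
Dozen eggs $6.33: unprepared food, buyer-exempt → 0% → $0.00
Throat lozenges $6.50: OTC medicine → 0% → $0.00
Stainless water bottle $13.25: all other goods → 6.25% → $0.83
External SSD (1 TB) $164.95: electronics, buyer-exempt → 0% → $0.00
Orange juice (64 oz) $3.84: unprepared food, buyer-exempt → 0% → $0.00
Wireless router $64.23: electronics, buyer-exempt → 0% → $0.00
Mechanical keyboard $58.57: electronics, buyer-exempt → 0% → $0.00
Antacid chews $4.13: OTC medicine → 0% → $0.00
Peanut butter $7.89: unprepared food, buyer-exempt → 0% → $0.00
Total tax = $0.83

$0.83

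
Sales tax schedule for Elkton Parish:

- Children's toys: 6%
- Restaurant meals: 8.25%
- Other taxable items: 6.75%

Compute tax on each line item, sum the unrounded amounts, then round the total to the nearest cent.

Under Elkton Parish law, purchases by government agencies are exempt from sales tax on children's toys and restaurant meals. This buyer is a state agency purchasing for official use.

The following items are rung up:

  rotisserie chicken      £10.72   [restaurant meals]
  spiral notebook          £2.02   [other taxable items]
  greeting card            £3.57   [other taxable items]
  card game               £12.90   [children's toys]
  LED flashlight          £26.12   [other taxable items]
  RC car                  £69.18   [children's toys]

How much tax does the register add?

Rotisserie chicken £10.72: restaurant meals, buyer-exempt → 0% → £0.00
Spiral notebook £2.02: other taxable items → 6.75% → £0.13635
Greeting card £3.57: other taxable items → 6.75% → £0.240975
Card game £12.90: children's toys, buyer-exempt → 0% → £0.00
LED flashlight £26.12: other taxable items → 6.75% → £1.7631
RC car £69.18: children's toys, buyer-exempt → 0% → £0.00
Unrounded tax sum = £2.140425 → £2.14

£2.14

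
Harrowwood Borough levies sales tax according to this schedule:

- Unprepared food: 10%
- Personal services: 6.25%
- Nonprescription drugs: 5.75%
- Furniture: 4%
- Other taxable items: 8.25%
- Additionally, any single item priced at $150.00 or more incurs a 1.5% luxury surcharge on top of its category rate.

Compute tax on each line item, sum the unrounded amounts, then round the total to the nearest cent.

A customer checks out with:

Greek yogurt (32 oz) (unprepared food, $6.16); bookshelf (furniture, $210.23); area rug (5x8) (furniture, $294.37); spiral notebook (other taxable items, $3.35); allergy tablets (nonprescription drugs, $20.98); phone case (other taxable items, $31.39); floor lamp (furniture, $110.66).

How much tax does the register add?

Greek yogurt (32 oz) $6.16: unprepared food → 10% → $0.616
Bookshelf $210.23: furniture → 4% + 1.5% surcharge = 5.5% → $11.56265
Area rug (5x8) $294.37: furniture → 4% + 1.5% surcharge = 5.5% → $16.19035
Spiral notebook $3.35: other taxable items → 8.25% → $0.276375
Allergy tablets $20.98: nonprescription drugs → 5.75% → $1.20635
Phone case $31.39: other taxable items → 8.25% → $2.589675
Floor lamp $110.66: furniture → 4% → $4.4264
Unrounded tax sum = $36.8678 → $36.87

$36.87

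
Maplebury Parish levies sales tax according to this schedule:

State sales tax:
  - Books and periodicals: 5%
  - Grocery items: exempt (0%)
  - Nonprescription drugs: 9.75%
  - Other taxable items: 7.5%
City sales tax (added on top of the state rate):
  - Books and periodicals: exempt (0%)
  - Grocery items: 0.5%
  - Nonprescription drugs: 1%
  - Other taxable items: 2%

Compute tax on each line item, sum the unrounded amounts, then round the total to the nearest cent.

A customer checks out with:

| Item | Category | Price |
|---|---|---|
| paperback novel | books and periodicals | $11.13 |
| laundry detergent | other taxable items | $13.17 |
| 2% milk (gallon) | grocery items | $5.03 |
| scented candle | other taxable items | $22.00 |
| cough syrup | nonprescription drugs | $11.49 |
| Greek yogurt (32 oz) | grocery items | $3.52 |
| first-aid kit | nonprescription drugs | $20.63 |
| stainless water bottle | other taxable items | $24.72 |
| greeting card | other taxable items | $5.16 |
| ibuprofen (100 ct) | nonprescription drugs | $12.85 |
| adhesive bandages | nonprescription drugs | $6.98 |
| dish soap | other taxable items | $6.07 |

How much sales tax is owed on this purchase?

Paperback novel $11.13: books and periodicals → 5% + 0% city = 5% → $0.5565
Laundry detergent $13.17: other taxable items → 7.5% + 2% city = 9.5% → $1.25115
2% milk (gallon) $5.03: grocery items → 0% + 0.5% city = 0.5% → $0.02515
Scented candle $22.00: other taxable items → 7.5% + 2% city = 9.5% → $2.09
Cough syrup $11.49: nonprescription drugs → 9.75% + 1% city = 10.75% → $1.235175
Greek yogurt (32 oz) $3.52: grocery items → 0% + 0.5% city = 0.5% → $0.0176
First-aid kit $20.63: nonprescription drugs → 9.75% + 1% city = 10.75% → $2.217725
Stainless water bottle $24.72: other taxable items → 7.5% + 2% city = 9.5% → $2.3484
Greeting card $5.16: other taxable items → 7.5% + 2% city = 9.5% → $0.4902
Ibuprofen (100 ct) $12.85: nonprescription drugs → 9.75% + 1% city = 10.75% → $1.381375
Adhesive bandages $6.98: nonprescription drugs → 9.75% + 1% city = 10.75% → $0.75035
Dish soap $6.07: other taxable items → 7.5% + 2% city = 9.5% → $0.57665
Unrounded tax sum = $12.940275 → $12.94

$12.94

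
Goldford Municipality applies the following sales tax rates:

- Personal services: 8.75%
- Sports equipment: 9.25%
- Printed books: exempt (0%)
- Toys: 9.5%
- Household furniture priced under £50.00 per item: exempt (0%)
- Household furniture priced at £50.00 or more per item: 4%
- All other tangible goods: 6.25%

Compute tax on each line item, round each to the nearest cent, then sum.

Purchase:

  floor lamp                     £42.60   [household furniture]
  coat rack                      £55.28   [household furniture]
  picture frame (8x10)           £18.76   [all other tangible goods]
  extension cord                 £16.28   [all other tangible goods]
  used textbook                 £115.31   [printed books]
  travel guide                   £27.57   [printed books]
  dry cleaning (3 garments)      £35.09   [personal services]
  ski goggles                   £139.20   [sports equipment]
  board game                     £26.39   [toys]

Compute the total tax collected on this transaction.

Floor lamp £42.60: household furniture, under £50.00 → 0% → £0.00
Coat rack £55.28: household furniture, £50.00 or more → 4% → £2.21
Picture frame (8x10) £18.76: all other tangible goods → 6.25% → £1.17
Extension cord £16.28: all other tangible goods → 6.25% → £1.02
Used textbook £115.31: printed books → 0% → £0.00
Travel guide £27.57: printed books → 0% → £0.00
Dry cleaning (3 garments) £35.09: personal services → 8.75% → £3.07
Ski goggles £139.20: sports equipment → 9.25% → £12.88
Board game £26.39: toys → 9.5% → £2.51
Total tax = £2.21 + £1.17 + £1.02 + £3.07 + £12.88 + £2.51 = £22.86

£22.86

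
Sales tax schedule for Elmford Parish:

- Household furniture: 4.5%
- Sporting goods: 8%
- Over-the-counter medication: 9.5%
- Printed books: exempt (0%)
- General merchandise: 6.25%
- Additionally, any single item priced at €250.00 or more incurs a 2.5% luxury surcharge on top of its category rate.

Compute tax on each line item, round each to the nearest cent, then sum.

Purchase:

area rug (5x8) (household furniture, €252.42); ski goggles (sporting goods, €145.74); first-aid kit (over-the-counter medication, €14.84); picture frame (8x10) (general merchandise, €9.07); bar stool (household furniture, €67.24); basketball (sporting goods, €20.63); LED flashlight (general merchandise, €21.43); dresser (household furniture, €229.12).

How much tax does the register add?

€47.64

Area rug (5x8) €252.42: household furniture → 4.5% + 2.5% surcharge = 7% → €17.67
Ski goggles €145.74: sporting goods → 8% → €11.66
First-aid kit €14.84: over-the-counter medication → 9.5% → €1.41
Picture frame (8x10) €9.07: general merchandise → 6.25% → €0.57
Bar stool €67.24: household furniture → 4.5% → €3.03
Basketball €20.63: sporting goods → 8% → €1.65
LED flashlight €21.43: general merchandise → 6.25% → €1.34
Dresser €229.12: household furniture → 4.5% → €10.31
Total tax = €17.67 + €11.66 + €1.41 + €0.57 + €3.03 + €1.65 + €1.34 + €10.31 = €47.64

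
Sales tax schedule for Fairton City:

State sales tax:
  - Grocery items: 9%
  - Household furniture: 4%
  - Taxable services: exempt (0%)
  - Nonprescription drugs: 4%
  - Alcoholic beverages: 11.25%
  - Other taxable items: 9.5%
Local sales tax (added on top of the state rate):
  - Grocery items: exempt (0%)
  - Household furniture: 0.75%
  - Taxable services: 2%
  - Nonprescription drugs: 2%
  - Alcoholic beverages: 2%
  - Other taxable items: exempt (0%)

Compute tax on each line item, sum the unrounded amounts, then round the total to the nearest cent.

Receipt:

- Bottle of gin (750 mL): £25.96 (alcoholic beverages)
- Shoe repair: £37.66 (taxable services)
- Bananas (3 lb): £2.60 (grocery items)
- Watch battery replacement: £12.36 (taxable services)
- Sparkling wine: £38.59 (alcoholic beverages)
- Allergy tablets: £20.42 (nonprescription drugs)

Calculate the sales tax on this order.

£11.01

Bottle of gin (750 mL) £25.96: alcoholic beverages → 11.25% + 2% local = 13.25% → £3.4397
Shoe repair £37.66: taxable services → 0% + 2% local = 2% → £0.7532
Bananas (3 lb) £2.60: grocery items → 9% + 0% local = 9% → £0.234
Watch battery replacement £12.36: taxable services → 0% + 2% local = 2% → £0.2472
Sparkling wine £38.59: alcoholic beverages → 11.25% + 2% local = 13.25% → £5.113175
Allergy tablets £20.42: nonprescription drugs → 4% + 2% local = 6% → £1.2252
Unrounded tax sum = £11.012475 → £11.01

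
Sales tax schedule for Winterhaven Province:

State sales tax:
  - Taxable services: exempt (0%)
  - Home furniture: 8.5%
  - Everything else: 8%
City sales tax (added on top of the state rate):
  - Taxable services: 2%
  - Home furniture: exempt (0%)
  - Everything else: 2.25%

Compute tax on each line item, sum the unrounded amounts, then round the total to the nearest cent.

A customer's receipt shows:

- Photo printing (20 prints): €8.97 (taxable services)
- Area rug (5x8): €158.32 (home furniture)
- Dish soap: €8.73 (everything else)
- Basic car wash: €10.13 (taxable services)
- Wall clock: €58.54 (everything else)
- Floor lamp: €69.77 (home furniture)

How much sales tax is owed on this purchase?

€26.66

Photo printing (20 prints) €8.97: taxable services → 0% + 2% city = 2% → €0.1794
Area rug (5x8) €158.32: home furniture → 8.5% + 0% city = 8.5% → €13.4572
Dish soap €8.73: everything else → 8% + 2.25% city = 10.25% → €0.894825
Basic car wash €10.13: taxable services → 0% + 2% city = 2% → €0.2026
Wall clock €58.54: everything else → 8% + 2.25% city = 10.25% → €6.00035
Floor lamp €69.77: home furniture → 8.5% + 0% city = 8.5% → €5.93045
Unrounded tax sum = €26.664825 → €26.66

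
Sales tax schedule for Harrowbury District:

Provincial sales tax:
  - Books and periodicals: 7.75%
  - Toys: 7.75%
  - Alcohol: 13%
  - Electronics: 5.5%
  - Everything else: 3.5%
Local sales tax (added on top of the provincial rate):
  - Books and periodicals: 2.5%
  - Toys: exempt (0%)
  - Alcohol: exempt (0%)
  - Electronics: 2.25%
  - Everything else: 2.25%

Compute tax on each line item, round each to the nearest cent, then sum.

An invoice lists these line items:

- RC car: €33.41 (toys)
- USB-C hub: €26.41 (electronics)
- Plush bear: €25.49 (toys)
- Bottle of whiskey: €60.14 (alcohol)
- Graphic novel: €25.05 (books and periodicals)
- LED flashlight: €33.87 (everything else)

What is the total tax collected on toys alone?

€4.57

RC car €33.41: toys → 7.75% + 0% local = 7.75% → €2.59
Plush bear €25.49: toys → 7.75% + 0% local = 7.75% → €1.98
Tax on toys = €2.59 + €1.98 = €4.57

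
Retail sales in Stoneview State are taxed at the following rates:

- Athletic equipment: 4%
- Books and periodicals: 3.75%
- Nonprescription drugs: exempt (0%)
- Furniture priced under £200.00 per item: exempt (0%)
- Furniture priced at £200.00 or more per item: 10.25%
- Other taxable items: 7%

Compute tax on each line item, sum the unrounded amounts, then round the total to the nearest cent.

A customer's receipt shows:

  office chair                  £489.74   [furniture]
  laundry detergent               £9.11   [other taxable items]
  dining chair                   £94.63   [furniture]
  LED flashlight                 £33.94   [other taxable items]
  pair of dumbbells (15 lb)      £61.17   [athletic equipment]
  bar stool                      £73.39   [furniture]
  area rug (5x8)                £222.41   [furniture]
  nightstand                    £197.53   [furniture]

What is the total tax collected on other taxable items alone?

£3.01

Laundry detergent £9.11: other taxable items → 7% → £0.6377
LED flashlight £33.94: other taxable items → 7% → £2.3758
Tax on other taxable items: unrounded sum = £3.0135 → £3.01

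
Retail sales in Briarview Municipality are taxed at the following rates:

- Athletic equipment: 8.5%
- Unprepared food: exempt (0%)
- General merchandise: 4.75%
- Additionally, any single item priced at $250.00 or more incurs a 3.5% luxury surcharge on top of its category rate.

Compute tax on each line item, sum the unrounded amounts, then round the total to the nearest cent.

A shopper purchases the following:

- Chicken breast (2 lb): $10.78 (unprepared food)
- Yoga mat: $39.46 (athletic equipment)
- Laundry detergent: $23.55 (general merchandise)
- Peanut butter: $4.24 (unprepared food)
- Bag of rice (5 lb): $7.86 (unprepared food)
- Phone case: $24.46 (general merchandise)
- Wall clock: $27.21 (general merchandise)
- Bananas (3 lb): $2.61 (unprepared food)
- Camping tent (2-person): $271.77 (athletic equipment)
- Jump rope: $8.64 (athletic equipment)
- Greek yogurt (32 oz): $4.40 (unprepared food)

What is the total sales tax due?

$40.27

Chicken breast (2 lb) $10.78: unprepared food → 0% → $0.00
Yoga mat $39.46: athletic equipment → 8.5% → $3.3541
Laundry detergent $23.55: general merchandise → 4.75% → $1.118625
Peanut butter $4.24: unprepared food → 0% → $0.00
Bag of rice (5 lb) $7.86: unprepared food → 0% → $0.00
Phone case $24.46: general merchandise → 4.75% → $1.16185
Wall clock $27.21: general merchandise → 4.75% → $1.292475
Bananas (3 lb) $2.61: unprepared food → 0% → $0.00
Camping tent (2-person) $271.77: athletic equipment → 8.5% + 3.5% surcharge = 12% → $32.6124
Jump rope $8.64: athletic equipment → 8.5% → $0.7344
Greek yogurt (32 oz) $4.40: unprepared food → 0% → $0.00
Unrounded tax sum = $40.27385 → $40.27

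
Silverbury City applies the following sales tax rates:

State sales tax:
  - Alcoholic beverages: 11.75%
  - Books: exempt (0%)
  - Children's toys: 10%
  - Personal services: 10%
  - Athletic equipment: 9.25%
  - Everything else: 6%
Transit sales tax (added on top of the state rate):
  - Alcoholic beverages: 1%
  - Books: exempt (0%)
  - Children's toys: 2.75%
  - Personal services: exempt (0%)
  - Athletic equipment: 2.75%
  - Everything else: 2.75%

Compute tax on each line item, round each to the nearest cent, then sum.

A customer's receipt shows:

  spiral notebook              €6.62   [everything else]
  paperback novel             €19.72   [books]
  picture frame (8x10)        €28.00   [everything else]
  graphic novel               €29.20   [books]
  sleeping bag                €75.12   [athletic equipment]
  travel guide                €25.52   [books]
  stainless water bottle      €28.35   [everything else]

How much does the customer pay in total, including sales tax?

€227.05

Spiral notebook €6.62: everything else → 6% + 2.75% transit = 8.75% → €0.58
Paperback novel €19.72: books → 0% + 0% transit = 0% → €0.00
Picture frame (8x10) €28.00: everything else → 6% + 2.75% transit = 8.75% → €2.45
Graphic novel €29.20: books → 0% + 0% transit = 0% → €0.00
Sleeping bag €75.12: athletic equipment → 9.25% + 2.75% transit = 12% → €9.01
Travel guide €25.52: books → 0% + 0% transit = 0% → €0.00
Stainless water bottle €28.35: everything else → 6% + 2.75% transit = 8.75% → €2.48
Subtotal = €212.53; tax = €14.52; total due = €227.05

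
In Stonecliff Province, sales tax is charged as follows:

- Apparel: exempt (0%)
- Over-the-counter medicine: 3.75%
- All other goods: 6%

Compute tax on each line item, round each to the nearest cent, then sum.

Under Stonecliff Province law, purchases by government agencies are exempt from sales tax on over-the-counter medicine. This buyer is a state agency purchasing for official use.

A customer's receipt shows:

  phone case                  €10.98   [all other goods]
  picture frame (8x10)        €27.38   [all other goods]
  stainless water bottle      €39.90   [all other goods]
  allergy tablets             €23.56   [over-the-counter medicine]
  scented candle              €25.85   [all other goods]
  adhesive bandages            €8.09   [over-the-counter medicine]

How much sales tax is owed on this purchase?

Phone case €10.98: all other goods → 6% → €0.66
Picture frame (8x10) €27.38: all other goods → 6% → €1.64
Stainless water bottle €39.90: all other goods → 6% → €2.39
Allergy tablets €23.56: over-the-counter medicine, buyer-exempt → 0% → €0.00
Scented candle €25.85: all other goods → 6% → €1.55
Adhesive bandages €8.09: over-the-counter medicine, buyer-exempt → 0% → €0.00
Total tax = €0.66 + €1.64 + €2.39 + €1.55 = €6.24

€6.24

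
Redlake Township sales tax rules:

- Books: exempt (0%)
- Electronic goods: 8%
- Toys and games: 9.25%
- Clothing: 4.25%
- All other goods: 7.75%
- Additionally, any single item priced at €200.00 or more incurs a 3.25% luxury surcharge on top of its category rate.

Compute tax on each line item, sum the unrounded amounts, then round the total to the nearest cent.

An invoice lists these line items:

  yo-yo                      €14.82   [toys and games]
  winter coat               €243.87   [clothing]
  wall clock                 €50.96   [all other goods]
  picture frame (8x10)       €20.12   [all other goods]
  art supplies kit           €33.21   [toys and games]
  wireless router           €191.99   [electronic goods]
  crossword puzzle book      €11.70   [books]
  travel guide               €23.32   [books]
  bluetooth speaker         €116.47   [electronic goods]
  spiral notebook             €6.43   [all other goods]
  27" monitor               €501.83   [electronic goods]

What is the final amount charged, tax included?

€1324.59

Yo-yo €14.82: toys and games → 9.25% → €1.37085
Winter coat €243.87: clothing → 4.25% + 3.25% surcharge = 7.5% → €18.29025
Wall clock €50.96: all other goods → 7.75% → €3.9494
Picture frame (8x10) €20.12: all other goods → 7.75% → €1.5593
Art supplies kit €33.21: toys and games → 9.25% → €3.071925
Wireless router €191.99: electronic goods → 8% → €15.3592
Crossword puzzle book €11.70: books → 0% → €0.00
Travel guide €23.32: books → 0% → €0.00
Bluetooth speaker €116.47: electronic goods → 8% → €9.3176
Spiral notebook €6.43: all other goods → 7.75% → €0.498325
27" monitor €501.83: electronic goods → 8% + 3.25% surcharge = 11.25% → €56.455875
Subtotal = €1214.72; unrounded tax = €109.872725 → €109.87; total due = €1324.59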